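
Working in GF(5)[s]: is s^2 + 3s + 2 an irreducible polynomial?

No

Write P(s) = s^2 + 3s + 2.
Check for roots in GF(5): P(0) = 2; P(1) = 1; P(2) = 2; P(3) = 0 → root; P(4) = 0 → root.
P(3) = 0, so (s − 3) divides P(s); P is reducible.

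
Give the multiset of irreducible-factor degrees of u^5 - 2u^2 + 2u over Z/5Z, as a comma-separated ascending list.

1, 1, 3

Write g(u) = u^5 - 2u^2 + 2u.
Roots in Z/5Z: g(0) = 0 → root; g(1) = 1; g(2) = 3; g(3) = 1; g(4) = 0 → root.
Linear factors from roots: (u), (u + 1).
Complete factorization: g(u) = (u)·(u + 1)·(u^3 - u^2 + u + 2).
Factor degrees with multiplicity: 1 + 1 + 3 = 5.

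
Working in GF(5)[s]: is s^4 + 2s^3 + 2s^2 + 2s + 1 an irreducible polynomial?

No

Write m(s) = s^4 + 2s^3 + 2s^2 + 2s + 1.
Check for roots in GF(5): m(0) = 1; m(1) = 3; m(2) = 0 → root; m(3) = 0 → root; m(4) = 0 → root.
m(2) = 0, so (s − 2) divides m(s); m is reducible.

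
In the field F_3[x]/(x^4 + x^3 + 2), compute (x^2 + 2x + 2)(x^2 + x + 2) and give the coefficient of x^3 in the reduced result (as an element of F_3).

Multiply in F_3[x]: (x^2 + 2x + 2)·(x^2 + x + 2) = x^4 + 1.
Reduce using x^4 ≡ 2x^3 + 1 (mod x^4 + x^3 + 2).
Reduced: 2x^3 + 2.

2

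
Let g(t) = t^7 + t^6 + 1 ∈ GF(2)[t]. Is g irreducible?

Yes

Check for roots in GF(2): g(0) = 1; g(1) = 1.
No roots, so no linear factors.
Monic irreducibles of degree 2 over GF(2): t^2 + t + 1.
None of them divide g (all give nonzero remainder).
Monic irreducibles of degree 3 over GF(2): t^3 + t + 1, t^3 + t^2 + 1.
None of them divide g (all give nonzero remainder).
No irreducible factor of degree ≤ 3 exists, so g is irreducible over GF(2).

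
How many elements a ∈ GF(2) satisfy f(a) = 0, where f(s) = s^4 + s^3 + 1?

0

Evaluate at each of the 2 elements of GF(2):
f(0) = 1; f(1) = 1.
No element is a root.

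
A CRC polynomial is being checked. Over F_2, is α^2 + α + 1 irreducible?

Write P(α) = α^2 + α + 1.
Check for roots in F_2: P(0) = 1; P(1) = 1.
No roots. A degree-2 polynomial over a field with no linear factor is irreducible.

Yes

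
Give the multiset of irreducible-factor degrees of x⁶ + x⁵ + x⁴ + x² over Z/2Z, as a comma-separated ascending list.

Write f(x) = x⁶ + x⁵ + x⁴ + x².
Roots in Z/2Z: f(0) = 0 → root; f(1) = 0 → root.
Linear factors from roots: (x), (x + 1).
Complete factorization: f(x) = (x + 1)·(x)^2·(x³ + x + 1).
Factor degrees with multiplicity: 1 + 1 + 1 + 3 = 6.

1, 1, 1, 3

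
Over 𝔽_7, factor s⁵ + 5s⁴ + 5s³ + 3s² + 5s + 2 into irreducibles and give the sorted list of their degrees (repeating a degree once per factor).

Write h(s) = s⁵ + 5s⁴ + 5s³ + 3s² + 5s + 2.
Linear factors from roots: (s + 6).
Complete factorization: h(s) = (s + 6)·(s⁴ + 6s³ + 4s² + 5).
Factor degrees with multiplicity: 1 + 4 = 5.

1, 4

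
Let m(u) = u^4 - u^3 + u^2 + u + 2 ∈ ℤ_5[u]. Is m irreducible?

Check for roots in ℤ_5: m(0) = 2; m(1) = 4; m(2) = 1; m(3) = 3; m(4) = 4.
No roots, so no linear factors.
Degree-2 irreducible divisors: test the 10 monic irreducibles of degree 2 over GF(5).
None of them divide m (all give nonzero remainder).
No irreducible factor of degree ≤ 2 exists, so m is irreducible over GF(5).

Yes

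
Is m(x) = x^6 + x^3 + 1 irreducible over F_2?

Yes

Check for roots in F_2: m(0) = 1; m(1) = 1.
No roots, so no linear factors.
Monic irreducibles of degree 2 over GF(2): x^2 + x + 1.
None of them divide m (all give nonzero remainder).
Monic irreducibles of degree 3 over GF(2): x^3 + x + 1, x^3 + x^2 + 1.
None of them divide m (all give nonzero remainder).
No irreducible factor of degree ≤ 3 exists, so m is irreducible over GF(2).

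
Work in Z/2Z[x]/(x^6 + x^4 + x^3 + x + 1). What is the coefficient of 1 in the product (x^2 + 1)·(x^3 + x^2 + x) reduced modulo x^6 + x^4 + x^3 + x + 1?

Multiply in Z/2Z[x]: (x^2 + 1)·(x^3 + x^2 + x) = x^5 + x^4 + x^2 + x.
Reduced: x^5 + x^4 + x^2 + x.

0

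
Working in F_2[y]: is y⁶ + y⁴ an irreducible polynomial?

No

Write P(y) = y⁶ + y⁴.
Check for roots in F_2: P(0) = 0 → root; P(1) = 0 → root.
P(0) = 0, so (y) divides P(y); P is reducible.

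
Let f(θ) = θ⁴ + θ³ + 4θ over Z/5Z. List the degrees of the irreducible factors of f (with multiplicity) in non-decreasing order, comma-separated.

Roots in Z/5Z: f(0) = 0 → root; f(1) = 1; f(2) = 2; f(3) = 0 → root; f(4) = 1.
Linear factors from roots: (θ), (θ + 2).
Complete factorization: f(θ) = (θ)·(θ + 2)·(θ² + 4θ + 2).
Factor degrees with multiplicity: 1 + 1 + 2 = 4.

1, 1, 2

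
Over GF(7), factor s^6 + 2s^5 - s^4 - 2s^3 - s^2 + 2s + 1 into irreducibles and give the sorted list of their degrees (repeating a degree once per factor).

1, 1, 2, 2

Write g(s) = s^6 + 2s^5 - s^4 - 2s^3 - s^2 + 2s + 1.
Linear factors from roots: (s - 3), (s + 2).
Complete factorization: g(s) = (s + 2)·(s - 3)·(s^2 + s - 3)·(s^2 + 2s + 2).
Factor degrees with multiplicity: 1 + 1 + 2 + 2 = 6.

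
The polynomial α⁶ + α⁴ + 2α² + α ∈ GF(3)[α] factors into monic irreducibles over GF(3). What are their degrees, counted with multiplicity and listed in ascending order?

1, 1, 2, 2

Write h(α) = α⁶ + α⁴ + 2α² + α.
Roots in GF(3): h(0) = 0 → root; h(1) = 2; h(2) = 0 → root.
Linear factors from roots: (α), (α + 1).
Complete factorization: h(α) = (α)·(α + 1)·(α² + α + 2)^2.
Factor degrees with multiplicity: 1 + 1 + 2 + 2 = 6.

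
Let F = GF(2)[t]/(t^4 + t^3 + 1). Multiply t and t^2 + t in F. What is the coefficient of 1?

Multiply in GF(2)[t]: (t)·(t^2 + t) = t^3 + t^2.
Reduced: t^3 + t^2.

0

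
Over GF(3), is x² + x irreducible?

No

Write g(x) = x² + x.
Check for roots in GF(3): g(0) = 0 → root; g(1) = 2; g(2) = 0 → root.
g(0) = 0, so (x) divides g(x); g is reducible.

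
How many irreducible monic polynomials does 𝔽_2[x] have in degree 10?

99

The number of monic irreducibles of degree 10 over GF(2) is (1/10)·Σ_{d∣10} μ(10/d) 2^d.
Divisors of 10: 1, 2, 5, 10; μ(10/d) for each: 1, -1, -1, 1.
Σ = 2^1 − 2^2 − 2^5 + 2^10 = 990.
N = 990/10 = 99.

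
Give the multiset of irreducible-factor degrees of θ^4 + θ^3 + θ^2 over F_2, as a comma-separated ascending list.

Write f(θ) = θ^4 + θ^3 + θ^2.
Roots in F_2: f(0) = 0 → root; f(1) = 1.
Linear factors from roots: (θ).
Complete factorization: f(θ) = (θ)^2·(θ^2 + θ + 1).
Factor degrees with multiplicity: 1 + 1 + 2 = 4.

1, 1, 2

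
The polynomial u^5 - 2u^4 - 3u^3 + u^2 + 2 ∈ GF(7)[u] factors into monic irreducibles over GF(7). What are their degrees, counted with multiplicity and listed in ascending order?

Write h(u) = u^5 - 2u^4 - 3u^3 + u^2 + 2.
Complete factorization: h(u) = (u^5 - 2u^4 - 3u^3 + u^2 + 2).
Factor degrees with multiplicity: 5 = 5.

5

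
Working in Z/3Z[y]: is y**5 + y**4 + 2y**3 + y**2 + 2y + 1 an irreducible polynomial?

No

Write m(y) = y**5 + y**4 + 2y**3 + y**2 + 2y + 1.
Check for roots in Z/3Z: m(0) = 1; m(1) = 2; m(2) = 1.
No roots, so no linear factors.
Monic irreducibles of degree 2 over GF(3): y**2 + 1, y**2 + y + 2, y**2 + 2y + 2.
y**2 + 2y + 2 divides m: m(y) = (y**2 + 2y + 2)·(y**3 + 2y**2 + 2y + 2).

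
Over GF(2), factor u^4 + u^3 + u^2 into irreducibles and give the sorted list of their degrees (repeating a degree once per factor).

Write f(u) = u^4 + u^3 + u^2.
Roots in GF(2): f(0) = 0 → root; f(1) = 1.
Linear factors from roots: (u).
Complete factorization: f(u) = (u)^2·(u^2 + u + 1).
Factor degrees with multiplicity: 1 + 1 + 2 = 4.

1, 1, 2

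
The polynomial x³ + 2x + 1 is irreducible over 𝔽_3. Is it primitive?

Write f(x) = x³ + 2x + 1.
|GF(3^3)^×| = 3^3 − 1 = 26. Prime factorization: 26 = 2·13.
f is primitive ⇔ x has order 26 in GF(3)[x]/(f), i.e. x^(26/q) ≠ 1 for each prime q | 26.
x^(13) mod f = 2.
x^(2) mod f = x².
None equal 1, so x has full order 26; f is primitive.

Yes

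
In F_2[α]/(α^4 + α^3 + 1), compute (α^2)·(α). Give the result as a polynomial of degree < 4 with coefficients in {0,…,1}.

α^3

Multiply in F_2[α]: (α^2)·(α) = α^3.
Reduced: α^3.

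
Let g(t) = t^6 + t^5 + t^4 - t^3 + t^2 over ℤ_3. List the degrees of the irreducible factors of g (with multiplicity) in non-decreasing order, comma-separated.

Roots in ℤ_3: g(0) = 0 → root; g(1) = 0 → root; g(2) = 0 → root.
Linear factors from roots: (t), (t - 1), (t + 1).
Complete factorization: g(t) = (t + 1)·(t - 1)·(t)^2·(t^2 + t - 1).
Factor degrees with multiplicity: 1 + 1 + 1 + 1 + 2 = 6.

1, 1, 1, 1, 2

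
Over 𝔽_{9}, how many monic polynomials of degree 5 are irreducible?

By the necklace-counting formula, N_9(5) = (1/5) Σ_{d|5} μ(5/d)·9^d.
Divisors of 5: 1, 5; μ(5/d) for each: -1, 1.
Σ = − 9^1 + 9^5 = 59040.
N = 59040/5 = 11808.

11808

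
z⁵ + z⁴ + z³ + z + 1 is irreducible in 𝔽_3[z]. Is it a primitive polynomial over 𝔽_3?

Write f(z) = z⁵ + z⁴ + z³ + z + 1.
|GF(3^5)^×| = 3^5 − 1 = 242. Prime factorization: 242 = 2·11^2.
f is primitive ⇔ z has order 242 in GF(3)[z]/(f), i.e. z^(242/q) ≠ 1 for each prime q | 242.
z^(121) mod f = 2.
z^(22) mod f = z⁴ + 2z³ + z² + 1.
None equal 1, so z has full order 242; f is primitive.

Yes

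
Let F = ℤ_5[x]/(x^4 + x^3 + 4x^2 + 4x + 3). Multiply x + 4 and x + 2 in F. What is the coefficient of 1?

3

Multiply in ℤ_5[x]: (x + 4)·(x + 2) = x^2 + x + 3.
Reduced: x^2 + x + 3.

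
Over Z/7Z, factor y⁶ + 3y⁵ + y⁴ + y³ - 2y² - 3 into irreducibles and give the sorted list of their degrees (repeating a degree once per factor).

1, 1, 4

Write f(y) = y⁶ + 3y⁵ + y⁴ + y³ - 2y² - 3.
Linear factors from roots: (y + 2), (y + 1).
Complete factorization: f(y) = (y + 1)·(y + 2)·(y⁴ - y² - 3y + 2).
Factor degrees with multiplicity: 1 + 1 + 4 = 6.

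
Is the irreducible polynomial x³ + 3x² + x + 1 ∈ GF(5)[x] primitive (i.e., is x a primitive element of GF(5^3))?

No

Write f(x) = x³ + 3x² + x + 1.
|GF(5^3)^×| = 5^3 − 1 = 124. Prime factorization: 124 = 2^2·31.
f is primitive ⇔ x has order 124 in GF(5)[x]/(f), i.e. x^(124/q) ≠ 1 for each prime q | 124.
x^(62) mod f = 1
x^(4) mod f = 3x² + 2x + 3.
Since x^(62) = 1, the order of x divides 62 < 124; not primitive.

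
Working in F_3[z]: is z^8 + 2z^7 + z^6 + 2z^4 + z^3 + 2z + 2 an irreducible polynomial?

Write f(z) = z^8 + 2z^7 + z^6 + 2z^4 + z^3 + 2z + 2.
Check for roots in F_3: f(0) = 2; f(1) = 2; f(2) = 1.
No roots, so no linear factors.
Monic irreducibles of degree 2 over GF(3): z^2 + 1, z^2 + z + 2, z^2 + 2z + 2.
None of them divide f (all give nonzero remainder).
Degree-3 irreducible divisors: test the 8 monic irreducibles of degree 3 over GF(3).
None of them divide f (all give nonzero remainder).
Degree-4 irreducible divisors: test the 18 monic irreducibles of degree 4 over GF(3).
None of them divide f (all give nonzero remainder).
No irreducible factor of degree ≤ 4 exists, so f is irreducible over GF(3).

Yes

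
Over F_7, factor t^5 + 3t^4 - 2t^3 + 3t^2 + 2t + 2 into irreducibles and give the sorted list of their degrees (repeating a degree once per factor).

Write f(t) = t^5 + 3t^4 - 2t^3 + 3t^2 + 2t + 2.
Linear factors from roots: (t + 3), (t + 2), (t + 1).
Complete factorization: f(t) = (t + 1)·(t + 2)·(t + 3)·(t^2 - 3t - 2).
Factor degrees with multiplicity: 1 + 1 + 1 + 2 = 5.

1, 1, 1, 2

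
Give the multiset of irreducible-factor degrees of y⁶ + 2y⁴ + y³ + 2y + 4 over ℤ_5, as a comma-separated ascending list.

Write h(y) = y⁶ + 2y⁴ + y³ + 2y + 4.
Roots in ℤ_5: h(0) = 4; h(1) = 0 → root; h(2) = 2; h(3) = 3; h(4) = 4.
Linear factors from roots: (y + 4).
Complete factorization: h(y) = (y + 4)·(y² + 3y + 3)·(y³ + 3y² + y + 2).
Factor degrees with multiplicity: 1 + 2 + 3 = 6.

1, 2, 3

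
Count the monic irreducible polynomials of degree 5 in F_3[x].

The number of monic irreducibles of degree 5 over GF(3) is (1/5)·Σ_{d∣5} μ(5/d) 3^d.
Divisors of 5: 1, 5; μ(5/d) for each: -1, 1.
Σ = − 3^1 + 3^5 = 240.
N = 240/5 = 48.

48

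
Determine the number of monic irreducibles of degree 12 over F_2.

The number of monic irreducibles of degree 12 over GF(2) is (1/12)·Σ_{d∣12} μ(12/d) 2^d.
Divisors of 12: 1, 2, 3, 4, 6, 12; μ(12/d) for each: 0, 1, 0, -1, -1, 1.
Σ = 2^2 − 2^4 − 2^6 + 2^12 = 4020.
N = 4020/12 = 335.

335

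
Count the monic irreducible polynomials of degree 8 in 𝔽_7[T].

Gauss's count: N_{7}(8) = (1/8) Σ_{d|8} μ(8/d)·7^d.
Divisors of 8: 1, 2, 4, 8; μ(8/d) for each: 0, 0, -1, 1.
Σ = − 7^4 + 7^8 = 5762400.
N = 5762400/8 = 720300.

720300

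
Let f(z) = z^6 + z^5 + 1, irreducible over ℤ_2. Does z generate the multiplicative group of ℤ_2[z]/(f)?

Yes

|GF(2^6)^×| = 2^6 − 1 = 63. Prime factorization: 63 = 3^2·7.
f is primitive ⇔ z has order 63 in GF(2)[z]/(f), i.e. z^(63/q) ≠ 1 for each prime q | 63.
z^(21) mod f = z^5 + z^4 + z^3 + 1.
z^(9) mod f = z^5 + z^3 + z^2 + z + 1.
None equal 1, so z has full order 63; f is primitive.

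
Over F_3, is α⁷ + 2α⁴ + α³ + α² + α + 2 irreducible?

Yes

Write f(α) = α⁷ + 2α⁴ + α³ + α² + α + 2.
Check for roots in F_3: f(0) = 2; f(1) = 2; f(2) = 2.
No roots, so no linear factors.
Monic irreducibles of degree 2 over GF(3): α² + 1, α² + α + 2, α² + 2α + 2.
None of them divide f (all give nonzero remainder).
Degree-3 irreducible divisors: test the 8 monic irreducibles of degree 3 over GF(3).
None of them divide f (all give nonzero remainder).
No irreducible factor of degree ≤ 3 exists, so f is irreducible over GF(3).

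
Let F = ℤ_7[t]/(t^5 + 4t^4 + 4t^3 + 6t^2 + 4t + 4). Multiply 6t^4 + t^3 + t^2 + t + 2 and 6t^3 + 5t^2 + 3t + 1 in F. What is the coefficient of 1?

1

Multiply in ℤ_7[t]: (6t^4 + t^3 + t^2 + t + 2)·(6t^3 + 5t^2 + 3t + 1) = t^7 + t^6 + t^5 + 6t^4 + 2.
Reduce using t^5 ≡ 3t^4 + 3t^3 + t^2 + 3t + 3 (mod t^5 + 4t^4 + 4t^3 + 6t^2 + 4t + 4).
Reduced: 4t^4 + 6t^3 + 3t^2 + 4t + 1.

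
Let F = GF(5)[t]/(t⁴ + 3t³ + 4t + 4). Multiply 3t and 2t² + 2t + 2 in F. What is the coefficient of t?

1

Multiply in GF(5)[t]: (3t)·(2t² + 2t + 2) = t³ + t² + t.
Reduced: t³ + t² + t.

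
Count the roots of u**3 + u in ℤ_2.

2

Write h(u) = u**3 + u.
Evaluate at each of the 2 elements of ℤ_2:
h(0) = 0 → root; h(1) = 0 → root.
Roots: {0, 1}.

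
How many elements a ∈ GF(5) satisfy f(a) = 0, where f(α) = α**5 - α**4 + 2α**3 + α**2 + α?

1

Evaluate at each of the 5 elements of GF(5):
f(0) = 0 → root; f(1) = 4; f(2) = 3; f(3) = 3; f(4) = 1.
Roots: {0}.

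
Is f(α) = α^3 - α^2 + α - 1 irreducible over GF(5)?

Check for roots in GF(5): f(0) = 4; f(1) = 0 → root; f(2) = 0 → root; f(3) = 0 → root; f(4) = 1.
f(1) = 0, so (α − 1) divides f(α); f is reducible.

No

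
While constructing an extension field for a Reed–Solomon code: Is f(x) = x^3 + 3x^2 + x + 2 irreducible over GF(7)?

No

Check for roots in GF(7): f(0) = 2; f(1) = 0 → root; f(2) = 3; f(3) = 3; f(4) = 6; f(5) = 4; f(6) = 3.
f(1) = 0, so (x − 1) divides f(x); f is reducible.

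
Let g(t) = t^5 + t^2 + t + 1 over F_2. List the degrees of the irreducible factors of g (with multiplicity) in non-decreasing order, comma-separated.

Roots in F_2: g(0) = 1; g(1) = 0 → root.
Linear factors from roots: (t + 1).
Complete factorization: g(t) = (t + 1)^2·(t^3 + t + 1).
Factor degrees with multiplicity: 1 + 1 + 3 = 5.

1, 1, 3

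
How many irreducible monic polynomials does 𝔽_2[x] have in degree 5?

Gauss's count: N_{2}(5) = (1/5) Σ_{d|5} μ(5/d)·2^d.
Divisors of 5: 1, 5; μ(5/d) for each: -1, 1.
Σ = − 2^1 + 2^5 = 30.
N = 30/5 = 6.

6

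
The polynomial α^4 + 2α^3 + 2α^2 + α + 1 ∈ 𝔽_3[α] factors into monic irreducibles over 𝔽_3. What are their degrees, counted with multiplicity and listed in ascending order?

2, 2

Write h(α) = α^4 + 2α^3 + 2α^2 + α + 1.
Roots in 𝔽_3: h(0) = 1; h(1) = 1; h(2) = 1.
Complete factorization: h(α) = (α^2 + α + 2)^2.
Factor degrees with multiplicity: 2 + 2 = 4.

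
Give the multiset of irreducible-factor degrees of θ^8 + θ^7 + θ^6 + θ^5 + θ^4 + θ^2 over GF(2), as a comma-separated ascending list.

1, 1, 1, 1, 4

Write f(θ) = θ^8 + θ^7 + θ^6 + θ^5 + θ^4 + θ^2.
Roots in GF(2): f(0) = 0 → root; f(1) = 0 → root.
Linear factors from roots: (θ), (θ + 1).
Complete factorization: f(θ) = (θ)^2·(θ + 1)^2·(θ^4 + θ^3 + 1).
Factor degrees with multiplicity: 1 + 1 + 1 + 1 + 4 = 8.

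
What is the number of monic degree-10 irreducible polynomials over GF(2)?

99

The number of monic irreducibles of degree 10 over GF(2) is (1/10)·Σ_{d∣10} μ(10/d) 2^d.
Divisors of 10: 1, 2, 5, 10; μ(10/d) for each: 1, -1, -1, 1.
Σ = 2^1 − 2^2 − 2^5 + 2^10 = 990.
N = 990/10 = 99.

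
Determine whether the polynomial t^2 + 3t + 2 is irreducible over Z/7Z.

Write f(t) = t^2 + 3t + 2.
Check for roots in Z/7Z: f(0) = 2; f(1) = 6; f(2) = 5; f(3) = 6; f(4) = 2; f(5) = 0 → root; f(6) = 0 → root.
f(5) = 0, so (t − 5) divides f(t); f is reducible.

No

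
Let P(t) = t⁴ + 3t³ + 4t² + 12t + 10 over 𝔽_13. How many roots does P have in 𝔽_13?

Evaluate at each of the 13 elements of 𝔽_13:
P(0) = 10; P(1) = 4; P(2) = 12; P(3) = 10; P(4) = 11; P(5) = 0 → root; P(6) = 12; P(7) = 2; P(8) = 1; P(9) = 12; P(10) = 10; P(11) = 7; P(12) = 0 → root.
Roots: {5, 12}.

2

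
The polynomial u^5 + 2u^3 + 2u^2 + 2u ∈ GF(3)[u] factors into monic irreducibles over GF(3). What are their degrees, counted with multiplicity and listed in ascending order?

Write h(u) = u^5 + 2u^3 + 2u^2 + 2u.
Roots in GF(3): h(0) = 0 → root; h(1) = 1; h(2) = 0 → root.
Linear factors from roots: (u), (u + 1).
Complete factorization: h(u) = (u)·(u + 1)^2·(u^2 + u + 2).
Factor degrees with multiplicity: 1 + 1 + 1 + 2 = 5.

1, 1, 1, 2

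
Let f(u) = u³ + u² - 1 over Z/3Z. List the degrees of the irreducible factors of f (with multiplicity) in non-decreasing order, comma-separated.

3

Roots in Z/3Z: f(0) = 2; f(1) = 1; f(2) = 2.
Complete factorization: f(u) = (u³ + u² - 1).
Factor degrees with multiplicity: 3 = 3.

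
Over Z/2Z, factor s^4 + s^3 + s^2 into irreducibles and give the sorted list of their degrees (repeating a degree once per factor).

1, 1, 2

Write h(s) = s^4 + s^3 + s^2.
Roots in Z/2Z: h(0) = 0 → root; h(1) = 1.
Linear factors from roots: (s).
Complete factorization: h(s) = (s)^2·(s^2 + s + 1).
Factor degrees with multiplicity: 1 + 1 + 2 = 4.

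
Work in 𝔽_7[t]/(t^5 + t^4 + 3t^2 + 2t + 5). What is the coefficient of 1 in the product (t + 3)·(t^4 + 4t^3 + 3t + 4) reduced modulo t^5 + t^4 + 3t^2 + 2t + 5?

0

Multiply in 𝔽_7[t]: (t + 3)·(t^4 + 4t^3 + 3t + 4) = t^5 + 5t^3 + 3t^2 + 6t + 5.
Reduce using t^5 ≡ 6t^4 + 4t^2 + 5t + 2 (mod t^5 + t^4 + 3t^2 + 2t + 5).
Reduced: 6t^4 + 5t^3 + 4t.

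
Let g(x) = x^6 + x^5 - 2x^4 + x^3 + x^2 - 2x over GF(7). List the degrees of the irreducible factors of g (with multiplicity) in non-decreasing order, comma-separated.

Linear factors from roots: (x), (x - 1), (x - 3), (x + 2), (x + 1).
Complete factorization: g(x) = (x)·(x + 1)·(x - 3)·(x - 1)·(x + 2)^2.
Factor degrees with multiplicity: 1 + 1 + 1 + 1 + 1 + 1 = 6.

1, 1, 1, 1, 1, 1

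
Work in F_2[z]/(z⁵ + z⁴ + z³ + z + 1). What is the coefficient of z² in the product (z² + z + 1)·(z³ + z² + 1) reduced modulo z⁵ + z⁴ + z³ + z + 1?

Multiply in F_2[z]: (z² + z + 1)·(z³ + z² + 1) = z⁵ + z + 1.
Reduce using z⁵ ≡ z⁴ + z³ + z + 1 (mod z⁵ + z⁴ + z³ + z + 1).
Reduced: z⁴ + z³.

0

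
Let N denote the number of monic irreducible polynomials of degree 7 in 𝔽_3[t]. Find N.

x^(3^7) − x is the product of all monic irreducibles of degree dividing 7; Möbius inversion gives N = (1/7) Σ μ(7/d)·3^d.
Divisors of 7: 1, 7; μ(7/d) for each: -1, 1.
Σ = − 3^1 + 3^7 = 2184.
N = 2184/7 = 312.

312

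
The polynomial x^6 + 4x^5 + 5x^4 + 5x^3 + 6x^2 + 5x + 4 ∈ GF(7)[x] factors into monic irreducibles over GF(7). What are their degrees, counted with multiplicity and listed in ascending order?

1, 1, 2, 2

Write f(x) = x^6 + 4x^5 + 5x^4 + 5x^3 + 6x^2 + 5x + 4.
Linear factors from roots: (x + 5), (x + 3).
Complete factorization: f(x) = (x + 3)·(x + 5)·(x^2 + 4x + 1)·(x^2 + 6x + 4).
Factor degrees with multiplicity: 1 + 1 + 2 + 2 = 6.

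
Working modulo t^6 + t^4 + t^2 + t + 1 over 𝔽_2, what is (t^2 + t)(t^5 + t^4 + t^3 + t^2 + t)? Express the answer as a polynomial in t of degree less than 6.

Multiply in 𝔽_2[t]: (t^2 + t)·(t^5 + t^4 + t^3 + t^2 + t) = t^7 + t^2.
Reduce using t^6 ≡ t^4 + t^2 + t + 1 (mod t^6 + t^4 + t^2 + t + 1).
Reduced: t^5 + t^3 + t.

t^5 + t^3 + t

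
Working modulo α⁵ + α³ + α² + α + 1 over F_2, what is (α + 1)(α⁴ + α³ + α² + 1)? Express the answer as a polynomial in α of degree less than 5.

α^3

Multiply in F_2[α]: (α + 1)·(α⁴ + α³ + α² + 1) = α⁵ + α² + α + 1.
Reduce using α⁵ ≡ α³ + α² + α + 1 (mod α⁵ + α³ + α² + α + 1).
Reduced: α³.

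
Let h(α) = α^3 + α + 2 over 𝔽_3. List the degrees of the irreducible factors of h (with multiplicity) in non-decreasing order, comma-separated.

Roots in 𝔽_3: h(0) = 2; h(1) = 1; h(2) = 0 → root.
Linear factors from roots: (α + 1).
Complete factorization: h(α) = (α + 1)·(α^2 + 2α + 2).
Factor degrees with multiplicity: 1 + 2 = 3.

1, 2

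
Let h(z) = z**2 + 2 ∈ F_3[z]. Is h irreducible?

Check for roots in F_3: h(0) = 2; h(1) = 0 → root; h(2) = 0 → root.
h(1) = 0, so (z − 1) divides h(z); h is reducible.

No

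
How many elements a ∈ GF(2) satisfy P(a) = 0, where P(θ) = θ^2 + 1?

Evaluate at each of the 2 elements of GF(2):
P(0) = 1; P(1) = 0 → root.
Roots: {1}.

1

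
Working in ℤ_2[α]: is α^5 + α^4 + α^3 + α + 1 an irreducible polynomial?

Yes

Write f(α) = α^5 + α^4 + α^3 + α + 1.
Check for roots in ℤ_2: f(0) = 1; f(1) = 1.
No roots, so no linear factors.
Monic irreducibles of degree 2 over GF(2): α^2 + α + 1.
None of them divide f (all give nonzero remainder).
No irreducible factor of degree ≤ 2 exists, so f is irreducible over GF(2).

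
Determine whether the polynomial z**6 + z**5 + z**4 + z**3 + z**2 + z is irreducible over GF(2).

Write f(z) = z**6 + z**5 + z**4 + z**3 + z**2 + z.
Check for roots in GF(2): f(0) = 0 → root; f(1) = 0 → root.
f(0) = 0, so (z) divides f(z); f is reducible.

No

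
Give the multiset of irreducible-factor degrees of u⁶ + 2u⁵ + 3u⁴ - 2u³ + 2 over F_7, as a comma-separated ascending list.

2, 4

Write g(u) = u⁶ + 2u⁵ + 3u⁴ - 2u³ + 2.
Complete factorization: g(u) = (u² - 3u - 2)·(u⁴ - 2u³ - u² - 2u - 1).
Factor degrees with multiplicity: 2 + 4 = 6.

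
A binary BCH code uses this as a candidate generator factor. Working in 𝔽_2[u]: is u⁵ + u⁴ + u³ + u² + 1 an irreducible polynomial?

Yes

Write g(u) = u⁵ + u⁴ + u³ + u² + 1.
Check for roots in 𝔽_2: g(0) = 1; g(1) = 1.
No roots, so no linear factors.
Monic irreducibles of degree 2 over GF(2): u² + u + 1.
None of them divide g (all give nonzero remainder).
No irreducible factor of degree ≤ 2 exists, so g is irreducible over GF(2).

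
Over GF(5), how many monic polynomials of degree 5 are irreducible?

624

The number of monic irreducibles of degree 5 over GF(5) is (1/5)·Σ_{d∣5} μ(5/d) 5^d.
Divisors of 5: 1, 5; μ(5/d) for each: -1, 1.
Σ = − 5^1 + 5^5 = 3120.
N = 3120/5 = 624.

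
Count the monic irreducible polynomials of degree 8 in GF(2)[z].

The number of monic irreducibles of degree 8 over GF(2) is (1/8)·Σ_{d∣8} μ(8/d) 2^d.
Divisors of 8: 1, 2, 4, 8; μ(8/d) for each: 0, 0, -1, 1.
Σ = − 2^4 + 2^8 = 240.
N = 240/8 = 30.

30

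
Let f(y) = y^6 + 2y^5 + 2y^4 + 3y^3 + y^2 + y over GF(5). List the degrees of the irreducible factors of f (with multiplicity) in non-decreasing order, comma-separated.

1, 1, 1, 1, 2

Roots in GF(5): f(0) = 0 → root; f(1) = 0 → root; f(2) = 0 → root; f(3) = 0 → root; f(4) = 3.
Linear factors from roots: (y), (y + 4), (y + 3), (y + 2).
Complete factorization: f(y) = (y)·(y + 2)·(y + 3)·(y + 4)·(y^2 + 3y + 4).
Factor degrees with multiplicity: 1 + 1 + 1 + 1 + 2 = 6.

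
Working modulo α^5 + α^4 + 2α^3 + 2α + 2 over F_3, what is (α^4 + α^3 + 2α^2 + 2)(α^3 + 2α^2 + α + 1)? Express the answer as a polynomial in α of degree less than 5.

α^4 + α^3 + 2α

Multiply in F_3[α]: (α^4 + α^3 + 2α^2 + 2)·(α^3 + 2α^2 + α + 1) = α^7 + 2α^5 + 2α^3 + 2α + 2.
Reduce using α^5 ≡ 2α^4 + α^3 + α + 1 (mod α^5 + α^4 + 2α^3 + 2α + 2).
Reduced: α^4 + α^3 + 2α.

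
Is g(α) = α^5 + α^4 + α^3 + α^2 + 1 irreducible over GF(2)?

Check for roots in GF(2): g(0) = 1; g(1) = 1.
No roots, so no linear factors.
Monic irreducibles of degree 2 over GF(2): α^2 + α + 1.
None of them divide g (all give nonzero remainder).
No irreducible factor of degree ≤ 2 exists, so g is irreducible over GF(2).

Yes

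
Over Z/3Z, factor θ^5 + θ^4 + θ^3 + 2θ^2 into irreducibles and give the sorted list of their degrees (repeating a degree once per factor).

1, 1, 3

Write h(θ) = θ^5 + θ^4 + θ^3 + 2θ^2.
Roots in Z/3Z: h(0) = 0 → root; h(1) = 2; h(2) = 1.
Linear factors from roots: (θ).
Complete factorization: h(θ) = (θ)^2·(θ^3 + θ^2 + θ + 2).
Factor degrees with multiplicity: 1 + 1 + 3 = 5.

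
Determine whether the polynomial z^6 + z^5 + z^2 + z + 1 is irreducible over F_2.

Yes

Write f(z) = z^6 + z^5 + z^2 + z + 1.
Check for roots in F_2: f(0) = 1; f(1) = 1.
No roots, so no linear factors.
Monic irreducibles of degree 2 over GF(2): z^2 + z + 1.
None of them divide f (all give nonzero remainder).
Monic irreducibles of degree 3 over GF(2): z^3 + z + 1, z^3 + z^2 + 1.
None of them divide f (all give nonzero remainder).
No irreducible factor of degree ≤ 3 exists, so f is irreducible over GF(2).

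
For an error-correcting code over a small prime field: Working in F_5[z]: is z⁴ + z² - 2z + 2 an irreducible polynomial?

Write f(z) = z⁴ + z² - 2z + 2.
Check for roots in F_5: f(0) = 2; f(1) = 2; f(2) = 3; f(3) = 1; f(4) = 1.
No roots, so no linear factors.
Degree-2 irreducible divisors: test the 10 monic irreducibles of degree 2 over GF(5).
None of them divide f (all give nonzero remainder).
No irreducible factor of degree ≤ 2 exists, so f is irreducible over GF(5).

Yes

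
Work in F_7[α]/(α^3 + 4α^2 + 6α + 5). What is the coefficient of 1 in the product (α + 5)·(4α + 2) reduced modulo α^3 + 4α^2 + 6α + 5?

3

Multiply in F_7[α]: (α + 5)·(4α + 2) = 4α^2 + α + 3.
Reduced: 4α^2 + α + 3.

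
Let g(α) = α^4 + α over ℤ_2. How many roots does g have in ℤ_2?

Evaluate at each of the 2 elements of ℤ_2:
g(0) = 0 → root; g(1) = 0 → root.
Roots: {0, 1}.

2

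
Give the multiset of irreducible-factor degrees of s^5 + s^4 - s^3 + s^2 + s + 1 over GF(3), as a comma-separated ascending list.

Write f(s) = s^5 + s^4 - s^3 + s^2 + s + 1.
Roots in GF(3): f(0) = 1; f(1) = 1; f(2) = 2.
Complete factorization: f(s) = (s^5 + s^4 - s^3 + s^2 + s + 1).
Factor degrees with multiplicity: 5 = 5.

5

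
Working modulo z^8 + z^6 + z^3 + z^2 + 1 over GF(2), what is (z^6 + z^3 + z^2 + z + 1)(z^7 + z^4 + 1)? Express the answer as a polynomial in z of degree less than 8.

Multiply in GF(2)[z]: (z^6 + z^3 + z^2 + z + 1)·(z^7 + z^4 + 1) = z^13 + z^9 + z^8 + z^5 + z^4 + z^3 + z^2 + z + 1.
Reduce using z^8 ≡ z^6 + z^3 + z^2 + 1 (mod z^8 + z^6 + z^3 + z^2 + 1).
Reduced: z^7 + z^6 + z^5 + z^4 + z^2 + z + 1.

z^7 + z^6 + z^5 + z^4 + z^2 + z + 1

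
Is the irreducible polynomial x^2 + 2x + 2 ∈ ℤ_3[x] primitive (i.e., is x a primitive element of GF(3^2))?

Yes

Write f(x) = x^2 + 2x + 2.
|GF(3^2)^×| = 3^2 − 1 = 8. Prime factorization: 8 = 2^3.
f is primitive ⇔ x has order 8 in GF(3)[x]/(f), i.e. x^(8/q) ≠ 1 for each prime q | 8.
x^(4) mod f = 2.
None equal 1, so x has full order 8; f is primitive.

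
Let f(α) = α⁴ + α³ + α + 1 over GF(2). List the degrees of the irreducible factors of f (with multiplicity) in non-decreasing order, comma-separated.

Roots in GF(2): f(0) = 1; f(1) = 0 → root.
Linear factors from roots: (α + 1).
Complete factorization: f(α) = (α + 1)^2·(α² + α + 1).
Factor degrees with multiplicity: 1 + 1 + 2 = 4.

1, 1, 2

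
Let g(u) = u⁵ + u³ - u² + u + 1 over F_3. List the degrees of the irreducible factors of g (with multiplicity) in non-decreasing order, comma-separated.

1, 1, 3

Roots in F_3: g(0) = 1; g(1) = 0 → root; g(2) = 0 → root.
Linear factors from roots: (u - 1), (u + 1).
Complete factorization: g(u) = (u + 1)·(u - 1)·(u³ - u - 1).
Factor degrees with multiplicity: 1 + 1 + 3 = 5.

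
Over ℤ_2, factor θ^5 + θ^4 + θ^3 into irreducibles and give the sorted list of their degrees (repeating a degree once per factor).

1, 1, 1, 2

Write h(θ) = θ^5 + θ^4 + θ^3.
Roots in ℤ_2: h(0) = 0 → root; h(1) = 1.
Linear factors from roots: (θ).
Complete factorization: h(θ) = (θ)^3·(θ^2 + θ + 1).
Factor degrees with multiplicity: 1 + 1 + 1 + 2 = 5.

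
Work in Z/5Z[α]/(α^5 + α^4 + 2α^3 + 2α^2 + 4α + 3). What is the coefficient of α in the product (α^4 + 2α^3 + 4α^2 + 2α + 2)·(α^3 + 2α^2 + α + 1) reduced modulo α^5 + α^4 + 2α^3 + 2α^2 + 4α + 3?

4

Multiply in Z/5Z[α]: (α^4 + 2α^3 + 4α^2 + 2α + 2)·(α^3 + 2α^2 + α + 1) = α^7 + 4α^6 + 4α^5 + 3α^4 + 2α^3 + 4α + 2.
Reduce using α^5 ≡ 4α^4 + 3α^3 + 3α^2 + α + 2 (mod α^5 + α^4 + 2α^3 + 2α^2 + 4α + 3).
Reduced: α^4 + 4α^3 + 2α^2 + 4α.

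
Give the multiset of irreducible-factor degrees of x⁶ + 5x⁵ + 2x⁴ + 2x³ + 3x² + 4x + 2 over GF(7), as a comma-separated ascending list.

1, 2, 3

Write g(x) = x⁶ + 5x⁵ + 2x⁴ + 2x³ + 3x² + 4x + 2.
Linear factors from roots: (x + 5).
Complete factorization: g(x) = (x + 5)·(x² + 1)·(x³ + x + 6).
Factor degrees with multiplicity: 1 + 2 + 3 = 6.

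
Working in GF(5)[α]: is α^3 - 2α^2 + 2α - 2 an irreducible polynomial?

Write f(α) = α^3 - 2α^2 + 2α - 2.
Check for roots in GF(5): f(0) = 3; f(1) = 4; f(2) = 2; f(3) = 3; f(4) = 3.
No roots. A degree-3 polynomial over a field with no linear factor is irreducible.

Yes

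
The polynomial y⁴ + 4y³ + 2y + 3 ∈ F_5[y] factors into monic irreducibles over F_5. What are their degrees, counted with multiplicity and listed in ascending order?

Write f(y) = y⁴ + 4y³ + 2y + 3.
Roots in F_5: f(0) = 3; f(1) = 0 → root; f(2) = 0 → root; f(3) = 3; f(4) = 3.
Linear factors from roots: (y + 4), (y + 3).
Complete factorization: f(y) = (y + 3)·(y + 4)·(y² + 2y + 4).
Factor degrees with multiplicity: 1 + 1 + 2 = 4.

1, 1, 2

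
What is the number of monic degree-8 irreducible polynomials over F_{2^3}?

2096640

By the necklace-counting formula, N_8(8) = (1/8) Σ_{d|8} μ(8/d)·8^d.
Divisors of 8: 1, 2, 4, 8; μ(8/d) for each: 0, 0, -1, 1.
Σ = − 8^4 + 8^8 = 16773120.
N = 16773120/8 = 2096640.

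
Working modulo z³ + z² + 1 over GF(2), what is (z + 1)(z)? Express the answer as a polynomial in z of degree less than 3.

z^2 + z

Multiply in GF(2)[z]: (z + 1)·(z) = z² + z.
Reduced: z² + z.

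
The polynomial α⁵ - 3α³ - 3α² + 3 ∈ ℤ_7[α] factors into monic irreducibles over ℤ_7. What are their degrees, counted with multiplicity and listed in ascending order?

5

Write h(α) = α⁵ - 3α³ - 3α² + 3.
Complete factorization: h(α) = (α⁵ - 3α³ - 3α² + 3).
Factor degrees with multiplicity: 5 = 5.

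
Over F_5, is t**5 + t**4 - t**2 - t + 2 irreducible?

Yes

Write g(t) = t**5 + t**4 - t**2 - t + 2.
Check for roots in F_5: g(0) = 2; g(1) = 2; g(2) = 4; g(3) = 4; g(4) = 2.
No roots, so no linear factors.
Degree-2 irreducible divisors: test the 10 monic irreducibles of degree 2 over GF(5).
None of them divide g (all give nonzero remainder).
No irreducible factor of degree ≤ 2 exists, so g is irreducible over GF(5).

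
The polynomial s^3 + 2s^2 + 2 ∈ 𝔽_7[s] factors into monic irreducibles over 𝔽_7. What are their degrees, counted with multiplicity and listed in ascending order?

1, 2

Write f(s) = s^3 + 2s^2 + 2.
Linear factors from roots: (s + 3).
Complete factorization: f(s) = (s + 3)·(s^2 + 6s + 3).
Factor degrees with multiplicity: 1 + 2 = 3.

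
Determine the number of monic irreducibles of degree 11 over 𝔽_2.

186

The number of monic irreducibles of degree 11 over GF(2) is (1/11)·Σ_{d∣11} μ(11/d) 2^d.
Divisors of 11: 1, 11; μ(11/d) for each: -1, 1.
Σ = − 2^1 + 2^11 = 2046.
N = 2046/11 = 186.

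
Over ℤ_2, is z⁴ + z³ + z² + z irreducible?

Write m(z) = z⁴ + z³ + z² + z.
Check for roots in ℤ_2: m(0) = 0 → root; m(1) = 0 → root.
m(0) = 0, so (z) divides m(z); m is reducible.

No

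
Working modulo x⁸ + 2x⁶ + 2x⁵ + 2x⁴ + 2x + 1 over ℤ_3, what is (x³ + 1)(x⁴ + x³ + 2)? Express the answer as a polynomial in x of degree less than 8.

x^7 + x^6 + x^4 + 2

Multiply in ℤ_3[x]: (x³ + 1)·(x⁴ + x³ + 2) = x⁷ + x⁶ + x⁴ + 2.
Reduced: x⁷ + x⁶ + x⁴ + 2.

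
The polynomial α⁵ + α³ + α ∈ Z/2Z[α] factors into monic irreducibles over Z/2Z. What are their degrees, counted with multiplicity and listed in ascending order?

1, 2, 2

Write h(α) = α⁵ + α³ + α.
Roots in Z/2Z: h(0) = 0 → root; h(1) = 1.
Linear factors from roots: (α).
Complete factorization: h(α) = (α)·(α² + α + 1)^2.
Factor degrees with multiplicity: 1 + 2 + 2 = 5.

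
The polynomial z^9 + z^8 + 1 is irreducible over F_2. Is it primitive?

No

Write f(z) = z^9 + z^8 + 1.
|GF(2^9)^×| = 2^9 − 1 = 511. Prime factorization: 511 = 7·73.
f is primitive ⇔ z has order 511 in GF(2)[z]/(f), i.e. z^(511/q) ≠ 1 for each prime q | 511.
z^(73) mod f = 1
z^(7) mod f = z^7.
Since z^(73) = 1, the order of z divides 73 < 511; not primitive.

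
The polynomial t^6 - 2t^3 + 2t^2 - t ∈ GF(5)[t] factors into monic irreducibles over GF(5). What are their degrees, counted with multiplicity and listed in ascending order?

1, 1, 1, 1, 2

Write f(t) = t^6 - 2t^3 + 2t^2 - t.
Roots in GF(5): f(0) = 0 → root; f(1) = 0 → root; f(2) = 4; f(3) = 0 → root; f(4) = 1.
Linear factors from roots: (t), (t - 1), (t + 2).
Complete factorization: f(t) = (t)·(t - 1)·(t + 2)^2·(t^2 + 2t - 1).
Factor degrees with multiplicity: 1 + 1 + 1 + 1 + 2 = 6.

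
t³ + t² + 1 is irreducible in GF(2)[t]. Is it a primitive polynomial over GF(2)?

Yes

Write f(t) = t³ + t² + 1.
|GF(2^3)^×| = 2^3 − 1 = 7. Prime factorization: 7 = 7.
f is primitive ⇔ t has order 7 in GF(2)[t]/(f), i.e. t^(7/q) ≠ 1 for each prime q | 7.
t^(1) mod f = t.
None equal 1, so t has full order 7; f is primitive.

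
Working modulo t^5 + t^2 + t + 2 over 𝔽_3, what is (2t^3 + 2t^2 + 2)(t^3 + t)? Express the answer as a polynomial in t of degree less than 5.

2t^4 + 2t^3 + 2t^2 + 2t + 2

Multiply in 𝔽_3[t]: (2t^3 + 2t^2 + 2)·(t^3 + t) = 2t^6 + 2t^5 + 2t^4 + t^3 + 2t.
Reduce using t^5 ≡ 2t^2 + 2t + 1 (mod t^5 + t^2 + t + 2).
Reduced: 2t^4 + 2t^3 + 2t^2 + 2t + 2.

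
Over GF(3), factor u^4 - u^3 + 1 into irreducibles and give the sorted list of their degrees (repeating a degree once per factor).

1, 3

Write f(u) = u^4 - u^3 + 1.
Roots in GF(3): f(0) = 1; f(1) = 1; f(2) = 0 → root.
Linear factors from roots: (u + 1).
Complete factorization: f(u) = (u + 1)·(u^3 + u^2 - u + 1).
Factor degrees with multiplicity: 1 + 3 = 4.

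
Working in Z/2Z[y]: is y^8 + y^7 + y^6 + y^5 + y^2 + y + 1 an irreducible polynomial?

Write g(y) = y^8 + y^7 + y^6 + y^5 + y^2 + y + 1.
Check for roots in Z/2Z: g(0) = 1; g(1) = 1.
No roots, so no linear factors.
Monic irreducibles of degree 2 over GF(2): y^2 + y + 1.
None of them divide g (all give nonzero remainder).
Monic irreducibles of degree 3 over GF(2): y^3 + y + 1, y^3 + y^2 + 1.
None of them divide g (all give nonzero remainder).
Monic irreducibles of degree 4 over GF(2): y^4 + y + 1, y^4 + y^3 + 1, y^4 + y^3 + y^2 + y + 1.
None of them divide g (all give nonzero remainder).
No irreducible factor of degree ≤ 4 exists, so g is irreducible over GF(2).

Yes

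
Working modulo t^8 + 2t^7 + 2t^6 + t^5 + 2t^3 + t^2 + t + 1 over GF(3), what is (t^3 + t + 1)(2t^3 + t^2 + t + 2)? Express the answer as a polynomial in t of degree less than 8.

2t^6 + t^5 + 2t^3 + 2t^2 + 2

Multiply in GF(3)[t]: (t^3 + t + 1)·(2t^3 + t^2 + t + 2) = 2t^6 + t^5 + 2t^3 + 2t^2 + 2.
Reduced: 2t^6 + t^5 + 2t^3 + 2t^2 + 2.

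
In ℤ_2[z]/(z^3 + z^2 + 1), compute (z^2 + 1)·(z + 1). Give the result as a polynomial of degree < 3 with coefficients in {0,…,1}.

Multiply in ℤ_2[z]: (z^2 + 1)·(z + 1) = z^3 + z^2 + z + 1.
Reduce using z^3 ≡ z^2 + 1 (mod z^3 + z^2 + 1).
Reduced: z.

z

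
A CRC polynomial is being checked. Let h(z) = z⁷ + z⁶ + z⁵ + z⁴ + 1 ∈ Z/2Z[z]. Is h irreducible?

Check for roots in Z/2Z: h(0) = 1; h(1) = 1.
No roots, so no linear factors.
Monic irreducibles of degree 2 over GF(2): z² + z + 1.
None of them divide h (all give nonzero remainder).
Monic irreducibles of degree 3 over GF(2): z³ + z + 1, z³ + z² + 1.
None of them divide h (all give nonzero remainder).
No irreducible factor of degree ≤ 3 exists, so h is irreducible over GF(2).

Yes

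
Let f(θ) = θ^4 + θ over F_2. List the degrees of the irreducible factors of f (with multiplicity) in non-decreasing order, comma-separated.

Roots in F_2: f(0) = 0 → root; f(1) = 0 → root.
Linear factors from roots: (θ), (θ + 1).
Complete factorization: f(θ) = (θ)·(θ + 1)·(θ^2 + θ + 1).
Factor degrees with multiplicity: 1 + 1 + 2 = 4.

1, 1, 2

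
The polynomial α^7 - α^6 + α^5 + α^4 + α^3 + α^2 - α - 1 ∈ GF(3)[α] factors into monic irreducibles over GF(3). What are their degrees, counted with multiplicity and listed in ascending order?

2, 2, 3

Write g(α) = α^7 - α^6 + α^5 + α^4 + α^3 + α^2 - α - 1.
Roots in GF(3): g(0) = 2; g(1) = 2; g(2) = 1.
Complete factorization: g(α) = (α^2 - α - 1)^2·(α^3 + α^2 + α - 1).
Factor degrees with multiplicity: 2 + 2 + 3 = 7.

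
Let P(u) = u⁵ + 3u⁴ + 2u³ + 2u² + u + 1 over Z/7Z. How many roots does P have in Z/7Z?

1

Evaluate at each of the 7 elements of Z/7Z:
P(0) = 1; P(1) = 3; P(2) = 2; P(3) = 2; P(4) = 4; P(5) = 0 → root; P(6) = 2.
Roots: {5}.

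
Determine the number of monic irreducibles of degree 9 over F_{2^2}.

Gauss's count: N_{4}(9) = (1/9) Σ_{d|9} μ(9/d)·4^d.
Divisors of 9: 1, 3, 9; μ(9/d) for each: 0, -1, 1.
Σ = − 4^3 + 4^9 = 262080.
N = 262080/9 = 29120.

29120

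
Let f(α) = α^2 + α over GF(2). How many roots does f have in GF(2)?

Evaluate at each of the 2 elements of GF(2):
f(0) = 0 → root; f(1) = 0 → root.
Roots: {0, 1}.

2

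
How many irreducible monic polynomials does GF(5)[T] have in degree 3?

40

By the necklace-counting formula, N_5(3) = (1/3) Σ_{d|3} μ(3/d)·5^d.
Divisors of 3: 1, 3; μ(3/d) for each: -1, 1.
Σ = − 5^1 + 5^3 = 120.
N = 120/3 = 40.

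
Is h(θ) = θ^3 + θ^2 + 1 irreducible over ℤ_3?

Check for roots in ℤ_3: h(0) = 1; h(1) = 0 → root; h(2) = 1.
h(1) = 0, so (θ − 1) divides h(θ); h is reducible.

No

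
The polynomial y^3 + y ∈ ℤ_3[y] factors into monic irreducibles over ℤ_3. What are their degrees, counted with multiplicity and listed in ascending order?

Write f(y) = y^3 + y.
Roots in ℤ_3: f(0) = 0 → root; f(1) = 2; f(2) = 1.
Linear factors from roots: (y).
Complete factorization: f(y) = (y)·(y^2 + 1).
Factor degrees with multiplicity: 1 + 2 = 3.

1, 2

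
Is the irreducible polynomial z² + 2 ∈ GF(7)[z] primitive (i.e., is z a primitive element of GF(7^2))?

No

Write f(z) = z² + 2.
|GF(7^2)^×| = 7^2 − 1 = 48. Prime factorization: 48 = 2^4·3.
f is primitive ⇔ z has order 48 in GF(7)[z]/(f), i.e. z^(48/q) ≠ 1 for each prime q | 48.
z^(24) mod f = 1
z^(16) mod f = 4.
Since z^(24) = 1, the order of z divides 24 < 48; not primitive.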